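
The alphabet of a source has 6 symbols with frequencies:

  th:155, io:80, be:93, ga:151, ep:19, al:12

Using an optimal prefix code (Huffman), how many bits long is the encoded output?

Build the Huffman tree bottom-up:
combine al(12), ep(19) → 31
combine 31, io(80) → 111
combine be(93), 111 → 204
combine ga(151), th(155) → 306
combine 204, 306 → 510
Total encoded bits = sum of merged weights = 31 + 111 + 204 + 306 + 510 = 1162.

1162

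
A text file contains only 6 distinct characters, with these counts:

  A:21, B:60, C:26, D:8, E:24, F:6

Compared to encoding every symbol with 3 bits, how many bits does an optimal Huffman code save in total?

Fixed-length: 3 bits × 145 symbols = 435 bits.
Huffman merges:
combine F(6), D(8) → 14
combine 14, A(21) → 35
combine E(24), C(26) → 50
combine 35, 50 → 85
combine B(60), 85 → 145
Huffman total = 14 + 35 + 50 + 85 + 145 = 329 bits.
Saving = 435 − 329 = 106 bits.

106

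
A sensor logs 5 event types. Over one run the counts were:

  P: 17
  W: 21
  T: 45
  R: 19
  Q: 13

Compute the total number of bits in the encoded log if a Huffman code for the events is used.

255

Merge the two smallest weights repeatedly:
merge Q(13) and P(17): 30
merge R(19) and W(21): 40
merge 30 and 40: 70
merge T(45) and 70: 115
Total encoded bits = sum of merged weights = 30 + 40 + 70 + 115 = 255.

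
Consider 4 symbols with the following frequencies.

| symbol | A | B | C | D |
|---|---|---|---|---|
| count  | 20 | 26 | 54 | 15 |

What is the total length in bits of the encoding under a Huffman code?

Greedily combine the two least-frequent nodes:
merge D(15) and A(20): 35
merge B(26) and 35: 61
merge C(54) and 61: 115
Total encoded bits = sum of merged weights = 35 + 61 + 115 = 211.

211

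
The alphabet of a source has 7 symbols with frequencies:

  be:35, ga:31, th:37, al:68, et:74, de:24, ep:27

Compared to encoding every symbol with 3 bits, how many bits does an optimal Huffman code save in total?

Fixed-length: 3 bits × 296 symbols = 888 bits.
Huffman merges:
combine de(24), ep(27) → 51
combine ga(31), be(35) → 66
combine th(37), 51 → 88
combine 66, al(68) → 134
combine et(74), 88 → 162
combine 134, 162 → 296
Huffman total = 51 + 66 + 88 + 134 + 162 + 296 = 797 bits.
Saving = 888 − 797 = 91 bits.

91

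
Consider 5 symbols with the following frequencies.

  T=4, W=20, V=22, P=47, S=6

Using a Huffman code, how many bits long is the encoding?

191

Build the Huffman tree bottom-up:
combine T(4), S(6) → 10
combine 10, W(20) → 30
combine V(22), 30 → 52
combine P(47), 52 → 99
The encoded length is the sum of every internal node's weight: 10 + 30 + 52 + 99 = 191 bits.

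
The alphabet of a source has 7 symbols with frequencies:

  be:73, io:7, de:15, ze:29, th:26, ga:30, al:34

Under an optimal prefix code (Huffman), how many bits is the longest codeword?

Merge the two lowest-weight nodes at each step:
combine io(7), de(15) → 22
combine 22, th(26) → 48
combine ze(29), ga(30) → 59
combine al(34), 48 → 82
combine 59, be(73) → 132
combine 82, 132 → 214
The first pair merged (io, de) ends up deepest, at depth 4.

4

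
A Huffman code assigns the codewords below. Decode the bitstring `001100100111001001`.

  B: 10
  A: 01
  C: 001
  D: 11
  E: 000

Read left to right; each codeword is recognised as soon as it completes (prefix code):
  001→C | 10→B | 01→A | 001→C | 11→D | 001→C | 001→C
Decoded message: CBACDCC

CBACDCC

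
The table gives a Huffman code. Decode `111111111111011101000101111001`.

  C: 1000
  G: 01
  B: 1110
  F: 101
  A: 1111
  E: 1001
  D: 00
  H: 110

Read left to right; each codeword is recognised as soon as it completes (prefix code):
  1111→A | 1111→A | 1111→A | 01→G | 110→H | 1000→C | 101→F | 1110→B | 01→G
Decoded message: AAAGHCFBG

AAAGHCFBG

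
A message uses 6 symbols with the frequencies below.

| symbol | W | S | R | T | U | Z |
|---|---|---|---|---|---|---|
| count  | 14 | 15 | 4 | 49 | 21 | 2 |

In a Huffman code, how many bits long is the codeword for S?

3

Repeatedly merge the two smallest:
combine Z(2), R(4) → 6
combine 6, W(14) → 20
combine S(15), 20 → 35
combine U(21), 35 → 56
combine T(49), 56 → 105
S's leaf is at depth 3, giving a 3-bit codeword.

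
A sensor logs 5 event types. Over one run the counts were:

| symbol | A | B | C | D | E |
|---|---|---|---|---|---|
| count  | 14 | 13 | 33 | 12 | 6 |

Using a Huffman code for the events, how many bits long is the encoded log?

Build the Huffman tree bottom-up:
combine E(6), D(12) → 18
combine B(13), A(14) → 27
combine 18, 27 → 45
combine C(33), 45 → 78
The encoded length is the sum of every internal node's weight: 18 + 27 + 45 + 78 = 168 bits.

168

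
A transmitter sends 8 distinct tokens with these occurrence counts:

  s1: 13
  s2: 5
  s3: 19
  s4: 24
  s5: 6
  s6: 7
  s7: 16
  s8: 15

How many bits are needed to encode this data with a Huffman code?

301

Greedily combine the two least-frequent nodes:
s2(5) + s5(6) → 11
s6(7) + 11 → 18
s1(13) + s8(15) → 28
s7(16) + 18 → 34
s3(19) + s4(24) → 43
28 + 34 → 62
43 + 62 → 105
The encoded length is the sum of every internal node's weight: 11 + 18 + 28 + 34 + 43 + 62 + 105 = 301 bits.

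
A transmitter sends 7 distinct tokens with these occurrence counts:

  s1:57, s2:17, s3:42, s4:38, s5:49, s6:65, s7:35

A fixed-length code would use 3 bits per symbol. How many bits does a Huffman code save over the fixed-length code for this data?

Fixed-length: 3 bits × 303 symbols = 909 bits.
Huffman merges:
merge s2(17) and s7(35): 52
merge s4(38) and s3(42): 80
merge s5(49) and 52: 101
merge s1(57) and s6(65): 122
merge 80 and 101: 181
merge 122 and 181: 303
Huffman total = 52 + 80 + 101 + 122 + 181 + 303 = 839 bits.
Saving = 909 − 839 = 70 bits.

70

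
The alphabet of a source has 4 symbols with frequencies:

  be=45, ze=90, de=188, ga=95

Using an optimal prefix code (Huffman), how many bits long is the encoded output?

783

Greedily combine the two least-frequent nodes:
merge be(45) and ze(90): 135
merge ga(95) and 135: 230
merge de(188) and 230: 418
Total encoded bits = sum of merged weights = 135 + 230 + 418 = 783.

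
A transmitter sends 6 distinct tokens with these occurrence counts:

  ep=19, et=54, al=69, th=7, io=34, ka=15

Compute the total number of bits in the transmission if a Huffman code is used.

Greedily combine the two least-frequent nodes:
combine th(7), ka(15) → 22
combine ep(19), 22 → 41
combine io(34), 41 → 75
combine et(54), al(69) → 123
combine 75, 123 → 198
Total encoded bits = sum of merged weights = 22 + 41 + 75 + 123 + 198 = 459.

459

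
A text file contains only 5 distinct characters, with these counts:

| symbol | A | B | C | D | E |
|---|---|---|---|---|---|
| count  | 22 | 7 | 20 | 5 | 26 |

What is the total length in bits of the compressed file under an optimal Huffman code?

Greedily combine the two least-frequent nodes:
merge D(5) and B(7): 12
merge 12 and C(20): 32
merge A(22) and E(26): 48
merge 32 and 48: 80
The encoded length is the sum of every internal node's weight: 12 + 32 + 48 + 80 = 172 bits.

172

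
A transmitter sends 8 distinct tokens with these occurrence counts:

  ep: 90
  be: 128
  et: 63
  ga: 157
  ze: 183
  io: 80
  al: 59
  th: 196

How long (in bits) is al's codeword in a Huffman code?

Build the tree from the bottom:
al(59) + et(63) → 122
io(80) + ep(90) → 170
122 + be(128) → 250
ga(157) + 170 → 327
ze(183) + th(196) → 379
250 + 327 → 577
379 + 577 → 956
al's leaf is at depth 4, giving a 4-bit codeword.

4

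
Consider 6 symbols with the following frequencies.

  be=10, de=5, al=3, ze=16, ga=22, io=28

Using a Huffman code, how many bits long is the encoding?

194

Greedily combine the two least-frequent nodes:
combine al(3), de(5) → 8
combine 8, be(10) → 18
combine ze(16), 18 → 34
combine ga(22), io(28) → 50
combine 34, 50 → 84
Each symbol's bit-cost is frequency × depth; summing gives 194 bits (equivalently 8 + 18 + 34 + 50 + 84).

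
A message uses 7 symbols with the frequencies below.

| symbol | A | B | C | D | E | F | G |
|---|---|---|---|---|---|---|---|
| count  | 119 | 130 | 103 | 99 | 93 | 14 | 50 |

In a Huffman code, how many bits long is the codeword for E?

3

Huffman merges, smallest pair first:
combine F(14), G(50) → 64
combine 64, E(93) → 157
combine D(99), C(103) → 202
combine A(119), B(130) → 249
combine 157, 202 → 359
combine 249, 359 → 608
The subtree containing E is merged 3 times, so code length = 3.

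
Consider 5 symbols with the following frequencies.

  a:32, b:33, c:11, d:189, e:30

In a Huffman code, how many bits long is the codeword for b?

3

Repeatedly merge the two smallest:
merge c(11) and e(30): 41
merge a(32) and b(33): 65
merge 41 and 65: 106
merge 106 and d(189): 295
b's leaf is at depth 3, giving a 3-bit codeword.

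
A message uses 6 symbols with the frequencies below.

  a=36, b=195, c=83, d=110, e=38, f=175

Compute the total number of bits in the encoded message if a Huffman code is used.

Build the Huffman tree bottom-up:
a(36) + e(38) → 74
74 + c(83) → 157
d(110) + 157 → 267
f(175) + b(195) → 370
267 + 370 → 637
The encoded length is the sum of every internal node's weight: 74 + 157 + 267 + 370 + 637 = 1505 bits.

1505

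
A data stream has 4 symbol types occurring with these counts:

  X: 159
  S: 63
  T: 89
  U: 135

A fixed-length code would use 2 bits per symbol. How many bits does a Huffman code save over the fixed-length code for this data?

Fixed-length: 2 bits × 446 symbols = 892 bits.
Huffman merges:
merge S(63) and T(89): 152
merge U(135) and 152: 287
merge X(159) and 287: 446
Huffman total = 152 + 287 + 446 = 885 bits.
Saving = 892 − 885 = 7 bits.

7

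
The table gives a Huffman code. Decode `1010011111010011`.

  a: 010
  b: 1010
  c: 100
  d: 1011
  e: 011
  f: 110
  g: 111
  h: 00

Read left to right; each codeword is recognised as soon as it completes (prefix code):
  1010→b | 011→e | 111→g | 010→a | 011→e
Decoded message: begae

begae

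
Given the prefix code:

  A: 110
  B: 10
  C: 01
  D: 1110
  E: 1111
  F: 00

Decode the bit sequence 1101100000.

AAFF

Read left to right; each codeword is recognised as soon as it completes (prefix code):
  110→A | 110→A | 00→F | 00→F
Decoded message: AAFF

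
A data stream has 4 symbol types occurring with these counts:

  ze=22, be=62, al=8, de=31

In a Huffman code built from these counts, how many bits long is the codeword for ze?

Build the tree from the bottom:
combine al(8), ze(22) → 30
combine 30, de(31) → 61
combine 61, be(62) → 123
ze sits 3 levels below the root, so its codeword is 3 bits.

3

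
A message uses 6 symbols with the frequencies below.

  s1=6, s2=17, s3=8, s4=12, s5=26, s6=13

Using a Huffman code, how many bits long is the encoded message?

203

Merge the two smallest weights repeatedly:
merge s1(6) and s3(8): 14
merge s4(12) and s6(13): 25
merge 14 and s2(17): 31
merge 25 and s5(26): 51
merge 31 and 51: 82
The encoded length is the sum of every internal node's weight: 14 + 25 + 31 + 51 + 82 = 203 bits.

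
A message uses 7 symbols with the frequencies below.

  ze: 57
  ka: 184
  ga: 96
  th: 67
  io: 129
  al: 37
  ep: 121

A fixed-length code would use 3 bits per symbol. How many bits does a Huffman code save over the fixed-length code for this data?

Fixed-length: 3 bits × 691 symbols = 2073 bits.
Huffman merges:
merge al(37) and ze(57): 94
merge th(67) and 94: 161
merge ga(96) and ep(121): 217
merge io(129) and 161: 290
merge ka(184) and 217: 401
merge 290 and 401: 691
Huffman total = 94 + 161 + 217 + 290 + 401 + 691 = 1854 bits.
Saving = 2073 − 1854 = 219 bits.

219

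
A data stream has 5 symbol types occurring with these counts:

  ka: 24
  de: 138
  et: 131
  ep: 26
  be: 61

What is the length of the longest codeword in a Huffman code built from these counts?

Merge the two lowest-weight nodes at each step:
ka(24) + ep(26) → 50
50 + be(61) → 111
111 + et(131) → 242
de(138) + 242 → 380
The first pair merged (ka, ep) ends up deepest, at depth 4.

4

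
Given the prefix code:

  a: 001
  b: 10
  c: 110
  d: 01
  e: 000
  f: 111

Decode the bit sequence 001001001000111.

Read left to right; each codeword is recognised as soon as it completes (prefix code):
  001→a | 001→a | 001→a | 000→e | 111→f
Decoded message: aaaef

aaaef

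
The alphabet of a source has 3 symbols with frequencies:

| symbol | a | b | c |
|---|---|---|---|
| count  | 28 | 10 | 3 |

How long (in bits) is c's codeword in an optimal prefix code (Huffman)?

2

Huffman merges, smallest pair first:
c(3) + b(10) → 13
13 + a(28) → 41
c's leaf is at depth 2, giving a 2-bit codeword.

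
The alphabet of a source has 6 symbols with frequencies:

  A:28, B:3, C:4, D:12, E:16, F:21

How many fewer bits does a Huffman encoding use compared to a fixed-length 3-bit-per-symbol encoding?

Fixed-length: 3 bits × 84 symbols = 252 bits.
Huffman merges:
merge B(3) and C(4): 7
merge 7 and D(12): 19
merge E(16) and 19: 35
merge F(21) and A(28): 49
merge 35 and 49: 84
Huffman total = 7 + 19 + 35 + 49 + 84 = 194 bits.
Saving = 252 − 194 = 58 bits.

58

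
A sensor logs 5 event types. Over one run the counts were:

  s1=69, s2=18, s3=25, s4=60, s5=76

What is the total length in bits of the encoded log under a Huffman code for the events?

539

Build the Huffman tree bottom-up:
merge s2(18) and s3(25): 43
merge 43 and s4(60): 103
merge s1(69) and s5(76): 145
merge 103 and 145: 248
Total encoded bits = sum of merged weights = 43 + 103 + 145 + 248 = 539.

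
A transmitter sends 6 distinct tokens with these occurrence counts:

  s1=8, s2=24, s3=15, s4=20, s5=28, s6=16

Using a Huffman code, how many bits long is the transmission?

281

Greedily combine the two least-frequent nodes:
combine s1(8), s3(15) → 23
combine s6(16), s4(20) → 36
combine 23, s2(24) → 47
combine s5(28), 36 → 64
combine 47, 64 → 111
Each symbol's bit-cost is frequency × depth; summing gives 281 bits (equivalently 23 + 36 + 47 + 64 + 111).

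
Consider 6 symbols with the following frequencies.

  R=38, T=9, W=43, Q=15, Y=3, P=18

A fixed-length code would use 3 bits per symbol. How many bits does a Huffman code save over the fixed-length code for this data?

87

Fixed-length: 3 bits × 126 symbols = 378 bits.
Huffman merges:
combine Y(3), T(9) → 12
combine 12, Q(15) → 27
combine P(18), 27 → 45
combine R(38), W(43) → 81
combine 45, 81 → 126
Huffman total = 12 + 27 + 45 + 81 + 126 = 291 bits.
Saving = 378 − 291 = 87 bits.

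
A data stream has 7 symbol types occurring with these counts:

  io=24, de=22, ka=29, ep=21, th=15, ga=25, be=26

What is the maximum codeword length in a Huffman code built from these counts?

3

Merge the two lowest-weight nodes at each step:
combine th(15), ep(21) → 36
combine de(22), io(24) → 46
combine ga(25), be(26) → 51
combine ka(29), 36 → 65
combine 46, 51 → 97
combine 65, 97 → 162
The first pair merged (th, ep) ends up deepest, at depth 3.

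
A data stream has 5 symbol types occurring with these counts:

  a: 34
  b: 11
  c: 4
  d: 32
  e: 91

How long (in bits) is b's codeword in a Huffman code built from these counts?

Huffman merges, smallest pair first:
merge c(4) and b(11): 15
merge 15 and d(32): 47
merge a(34) and 47: 81
merge 81 and e(91): 172
The subtree containing b is merged 4 times, so code length = 4.

4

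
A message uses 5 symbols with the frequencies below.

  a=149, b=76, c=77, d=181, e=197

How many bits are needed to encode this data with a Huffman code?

1513

Greedily combine the two least-frequent nodes:
combine b(76), c(77) → 153
combine a(149), 153 → 302
combine d(181), e(197) → 378
combine 302, 378 → 680
Each symbol's bit-cost is frequency × depth; summing gives 1513 bits (equivalently 153 + 302 + 378 + 680).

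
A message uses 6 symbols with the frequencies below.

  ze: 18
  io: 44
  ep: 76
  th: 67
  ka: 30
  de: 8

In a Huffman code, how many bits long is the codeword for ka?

Huffman merges, smallest pair first:
merge de(8) and ze(18): 26
merge 26 and ka(30): 56
merge io(44) and 56: 100
merge th(67) and ep(76): 143
merge 100 and 143: 243
ka sits 3 levels below the root, so its codeword is 3 bits.

3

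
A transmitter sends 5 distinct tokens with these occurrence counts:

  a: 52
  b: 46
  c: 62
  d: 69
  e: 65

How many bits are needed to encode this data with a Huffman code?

686

Merge the two smallest weights repeatedly:
combine b(46), a(52) → 98
combine c(62), e(65) → 127
combine d(69), 98 → 167
combine 127, 167 → 294
The encoded length is the sum of every internal node's weight: 98 + 127 + 167 + 294 = 686 bits.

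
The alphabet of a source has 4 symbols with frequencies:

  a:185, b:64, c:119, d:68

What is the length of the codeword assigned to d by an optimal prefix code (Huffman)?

Build the tree from the bottom:
combine b(64), d(68) → 132
combine c(119), 132 → 251
combine a(185), 251 → 436
d's leaf is at depth 3, giving a 3-bit codeword.

3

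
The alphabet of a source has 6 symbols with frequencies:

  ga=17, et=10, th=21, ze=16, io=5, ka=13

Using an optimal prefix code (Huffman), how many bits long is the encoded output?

Build the Huffman tree bottom-up:
merge io(5) and et(10): 15
merge ka(13) and 15: 28
merge ze(16) and ga(17): 33
merge th(21) and 28: 49
merge 33 and 49: 82
Total encoded bits = sum of merged weights = 15 + 28 + 33 + 49 + 82 = 207.

207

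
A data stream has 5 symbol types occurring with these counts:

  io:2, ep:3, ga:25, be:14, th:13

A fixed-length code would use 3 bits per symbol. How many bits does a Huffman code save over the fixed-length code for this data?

59

Fixed-length: 3 bits × 57 symbols = 171 bits.
Huffman merges:
combine io(2), ep(3) → 5
combine 5, th(13) → 18
combine be(14), 18 → 32
combine ga(25), 32 → 57
Huffman total = 5 + 18 + 32 + 57 = 112 bits.
Saving = 171 − 112 = 59 bits.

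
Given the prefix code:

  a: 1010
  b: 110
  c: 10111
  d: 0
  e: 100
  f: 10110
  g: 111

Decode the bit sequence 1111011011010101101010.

gfbaba

Read left to right; each codeword is recognised as soon as it completes (prefix code):
  111→g | 10110→f | 110→b | 1010→a | 110→b | 1010→a
Decoded message: gfbaba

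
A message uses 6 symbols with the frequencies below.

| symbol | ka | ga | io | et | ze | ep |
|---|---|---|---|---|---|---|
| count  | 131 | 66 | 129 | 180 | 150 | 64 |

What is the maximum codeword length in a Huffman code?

Merge the two lowest-weight nodes at each step:
ep(64) + ga(66) → 130
io(129) + 130 → 259
ka(131) + ze(150) → 281
et(180) + 259 → 439
281 + 439 → 720
Maximum depth reached is 4.

4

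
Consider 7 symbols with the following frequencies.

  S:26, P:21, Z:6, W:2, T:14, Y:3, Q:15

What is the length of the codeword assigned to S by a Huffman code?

2

Build the tree from the bottom:
merge W(2) and Y(3): 5
merge 5 and Z(6): 11
merge 11 and T(14): 25
merge Q(15) and P(21): 36
merge 25 and S(26): 51
merge 36 and 51: 87
S sits 2 levels below the root, so its codeword is 2 bits.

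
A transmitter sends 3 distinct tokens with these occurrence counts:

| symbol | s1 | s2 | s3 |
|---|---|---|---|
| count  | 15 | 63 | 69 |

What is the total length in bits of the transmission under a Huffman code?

Merge the two smallest weights repeatedly:
s1(15) + s2(63) → 78
s3(69) + 78 → 147
The encoded length is the sum of every internal node's weight: 78 + 147 = 225 bits.

225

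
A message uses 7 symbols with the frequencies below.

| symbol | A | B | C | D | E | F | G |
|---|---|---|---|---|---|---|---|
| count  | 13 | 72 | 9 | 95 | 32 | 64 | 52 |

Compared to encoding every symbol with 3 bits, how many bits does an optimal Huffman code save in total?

155

Fixed-length: 3 bits × 337 symbols = 1011 bits.
Huffman merges:
combine C(9), A(13) → 22
combine 22, E(32) → 54
combine G(52), 54 → 106
combine F(64), B(72) → 136
combine D(95), 106 → 201
combine 136, 201 → 337
Huffman total = 22 + 54 + 106 + 136 + 201 + 337 = 856 bits.
Saving = 1011 − 856 = 155 bits.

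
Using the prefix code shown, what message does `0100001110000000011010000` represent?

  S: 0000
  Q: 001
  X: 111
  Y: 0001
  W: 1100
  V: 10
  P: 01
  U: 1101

PSXSSUS

Read left to right; each codeword is recognised as soon as it completes (prefix code):
  01→P | 0000→S | 111→X | 0000→S | 0000→S | 1101→U | 0000→S
Decoded message: PSXSSUS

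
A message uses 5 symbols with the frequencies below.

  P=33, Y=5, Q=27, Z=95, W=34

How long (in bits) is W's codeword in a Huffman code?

2

Repeatedly merge the two smallest:
combine Y(5), Q(27) → 32
combine 32, P(33) → 65
combine W(34), 65 → 99
combine Z(95), 99 → 194
W sits 2 levels below the root, so its codeword is 2 bits.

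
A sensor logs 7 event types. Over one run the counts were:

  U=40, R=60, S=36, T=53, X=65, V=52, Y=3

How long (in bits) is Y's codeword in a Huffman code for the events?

Repeatedly merge the two smallest:
Y(3) + S(36) → 39
39 + U(40) → 79
V(52) + T(53) → 105
R(60) + X(65) → 125
79 + 105 → 184
125 + 184 → 309
Y's leaf is at depth 4, giving a 4-bit codeword.

4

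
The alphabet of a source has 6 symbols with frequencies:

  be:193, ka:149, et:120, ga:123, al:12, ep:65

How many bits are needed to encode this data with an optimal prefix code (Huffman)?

Build the Huffman tree bottom-up:
combine al(12), ep(65) → 77
combine 77, et(120) → 197
combine ga(123), ka(149) → 272
combine be(193), 197 → 390
combine 272, 390 → 662
Each symbol's bit-cost is frequency × depth; summing gives 1598 bits (equivalently 77 + 197 + 272 + 390 + 662).

1598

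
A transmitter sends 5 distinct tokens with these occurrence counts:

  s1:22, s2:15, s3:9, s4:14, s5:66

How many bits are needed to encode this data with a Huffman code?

Build the Huffman tree bottom-up:
s3(9) + s4(14) → 23
s2(15) + s1(22) → 37
23 + 37 → 60
60 + s5(66) → 126
Total encoded bits = sum of merged weights = 23 + 37 + 60 + 126 = 246.

246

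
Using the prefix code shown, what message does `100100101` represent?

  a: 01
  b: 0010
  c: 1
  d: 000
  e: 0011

Read left to right; each codeword is recognised as soon as it completes (prefix code):
  1→c | 0010→b | 01→a | 01→a
Decoded message: cbaa

cbaa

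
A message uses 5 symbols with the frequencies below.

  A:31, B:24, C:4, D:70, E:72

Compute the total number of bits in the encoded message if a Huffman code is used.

Build the Huffman tree bottom-up:
combine C(4), B(24) → 28
combine 28, A(31) → 59
combine 59, D(70) → 129
combine E(72), 129 → 201
The encoded length is the sum of every internal node's weight: 28 + 59 + 129 + 201 = 417 bits.

417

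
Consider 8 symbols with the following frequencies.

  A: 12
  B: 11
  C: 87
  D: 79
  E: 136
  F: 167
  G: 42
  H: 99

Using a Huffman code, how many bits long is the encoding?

1684

Build the Huffman tree bottom-up:
merge B(11) and A(12): 23
merge 23 and G(42): 65
merge 65 and D(79): 144
merge C(87) and H(99): 186
merge E(136) and 144: 280
merge F(167) and 186: 353
merge 280 and 353: 633
The encoded length is the sum of every internal node's weight: 23 + 65 + 144 + 186 + 280 + 353 + 633 = 1684 bits.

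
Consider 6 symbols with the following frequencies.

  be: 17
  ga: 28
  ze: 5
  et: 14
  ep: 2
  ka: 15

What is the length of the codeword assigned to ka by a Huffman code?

2

Build the tree from the bottom:
merge ep(2) and ze(5): 7
merge 7 and et(14): 21
merge ka(15) and be(17): 32
merge 21 and ga(28): 49
merge 32 and 49: 81
The subtree containing ka is merged 2 times, so code length = 2.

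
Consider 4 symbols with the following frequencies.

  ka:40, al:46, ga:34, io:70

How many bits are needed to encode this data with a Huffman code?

380

Build the Huffman tree bottom-up:
combine ga(34), ka(40) → 74
combine al(46), io(70) → 116
combine 74, 116 → 190
The encoded length is the sum of every internal node's weight: 74 + 116 + 190 = 380 bits.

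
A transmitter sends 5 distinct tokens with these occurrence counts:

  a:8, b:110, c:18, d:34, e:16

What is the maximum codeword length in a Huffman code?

Merge the two lowest-weight nodes at each step:
a(8) + e(16) → 24
c(18) + 24 → 42
d(34) + 42 → 76
76 + b(110) → 186
The first pair merged (a, e) ends up deepest, at depth 4.

4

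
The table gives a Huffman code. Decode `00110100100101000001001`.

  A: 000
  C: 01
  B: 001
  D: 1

BDCBBCABB

Read left to right; each codeword is recognised as soon as it completes (prefix code):
  001→B | 1→D | 01→C | 001→B | 001→B | 01→C | 000→A | 001→B | 001→B
Decoded message: BDCBBCABB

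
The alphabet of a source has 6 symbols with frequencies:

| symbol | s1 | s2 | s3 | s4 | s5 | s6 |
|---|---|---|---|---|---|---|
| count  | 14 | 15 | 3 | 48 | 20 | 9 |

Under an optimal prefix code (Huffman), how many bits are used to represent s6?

4

Huffman merges, smallest pair first:
s3(3) + s6(9) → 12
12 + s1(14) → 26
s2(15) + s5(20) → 35
26 + 35 → 61
s4(48) + 61 → 109
s6's leaf is at depth 4, giving a 4-bit codeword.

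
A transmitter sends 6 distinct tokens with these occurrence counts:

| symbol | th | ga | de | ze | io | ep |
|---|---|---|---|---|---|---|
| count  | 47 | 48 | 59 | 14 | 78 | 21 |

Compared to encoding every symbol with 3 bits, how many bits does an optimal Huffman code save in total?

150

Fixed-length: 3 bits × 267 symbols = 801 bits.
Huffman merges:
merge ze(14) and ep(21): 35
merge 35 and th(47): 82
merge ga(48) and de(59): 107
merge io(78) and 82: 160
merge 107 and 160: 267
Huffman total = 35 + 82 + 107 + 160 + 267 = 651 bits.
Saving = 801 − 651 = 150 bits.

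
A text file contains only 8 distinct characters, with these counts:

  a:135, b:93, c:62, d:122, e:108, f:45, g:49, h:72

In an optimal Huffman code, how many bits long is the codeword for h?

Huffman merges, smallest pair first:
f(45) + g(49) → 94
c(62) + h(72) → 134
b(93) + 94 → 187
e(108) + d(122) → 230
134 + a(135) → 269
187 + 230 → 417
269 + 417 → 686
h's leaf is at depth 3, giving a 3-bit codeword.

3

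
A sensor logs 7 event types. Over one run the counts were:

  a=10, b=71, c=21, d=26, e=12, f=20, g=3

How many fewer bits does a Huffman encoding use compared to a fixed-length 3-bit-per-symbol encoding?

Fixed-length: 3 bits × 163 symbols = 489 bits.
Huffman merges:
combine g(3), a(10) → 13
combine e(12), 13 → 25
combine f(20), c(21) → 41
combine 25, d(26) → 51
combine 41, 51 → 92
combine b(71), 92 → 163
Huffman total = 13 + 25 + 41 + 51 + 92 + 163 = 385 bits.
Saving = 489 − 385 = 104 bits.

104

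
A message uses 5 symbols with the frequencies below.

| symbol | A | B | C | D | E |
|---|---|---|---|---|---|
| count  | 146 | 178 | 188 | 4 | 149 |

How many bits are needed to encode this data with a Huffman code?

1480

Build the Huffman tree bottom-up:
merge D(4) and A(146): 150
merge E(149) and 150: 299
merge B(178) and C(188): 366
merge 299 and 366: 665
Each symbol's bit-cost is frequency × depth; summing gives 1480 bits (equivalently 150 + 299 + 366 + 665).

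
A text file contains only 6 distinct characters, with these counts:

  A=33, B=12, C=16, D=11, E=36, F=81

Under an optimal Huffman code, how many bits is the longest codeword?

Merge the two lowest-weight nodes at each step:
merge D(11) and B(12): 23
merge C(16) and 23: 39
merge A(33) and E(36): 69
merge 39 and 69: 108
merge F(81) and 108: 189
The rarest symbols sit at the bottom; the longest codeword is 4 bits.

4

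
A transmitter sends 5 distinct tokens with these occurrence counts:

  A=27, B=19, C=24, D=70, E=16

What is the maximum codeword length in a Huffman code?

3

Merge the two lowest-weight nodes at each step:
merge E(16) and B(19): 35
merge C(24) and A(27): 51
merge 35 and 51: 86
merge D(70) and 86: 156
Maximum depth reached is 3.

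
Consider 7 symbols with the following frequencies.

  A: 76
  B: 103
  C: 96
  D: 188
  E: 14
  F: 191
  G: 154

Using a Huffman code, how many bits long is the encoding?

Build the Huffman tree bottom-up:
E(14) + A(76) → 90
90 + C(96) → 186
B(103) + G(154) → 257
186 + D(188) → 374
F(191) + 257 → 448
374 + 448 → 822
The encoded length is the sum of every internal node's weight: 90 + 186 + 257 + 374 + 448 + 822 = 2177 bits.

2177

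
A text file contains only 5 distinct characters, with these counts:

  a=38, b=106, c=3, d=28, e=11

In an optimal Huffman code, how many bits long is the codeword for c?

4

Build the tree from the bottom:
combine c(3), e(11) → 14
combine 14, d(28) → 42
combine a(38), 42 → 80
combine 80, b(106) → 186
c sits 4 levels below the root, so its codeword is 4 bits.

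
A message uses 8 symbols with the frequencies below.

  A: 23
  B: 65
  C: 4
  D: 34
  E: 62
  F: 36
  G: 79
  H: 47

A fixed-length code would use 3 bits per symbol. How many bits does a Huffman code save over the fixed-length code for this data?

56

Fixed-length: 3 bits × 350 symbols = 1050 bits.
Huffman merges:
C(4) + A(23) → 27
27 + D(34) → 61
F(36) + H(47) → 83
61 + E(62) → 123
B(65) + G(79) → 144
83 + 123 → 206
144 + 206 → 350
Huffman total = 27 + 61 + 83 + 123 + 144 + 206 + 350 = 994 bits.
Saving = 1050 − 994 = 56 bits.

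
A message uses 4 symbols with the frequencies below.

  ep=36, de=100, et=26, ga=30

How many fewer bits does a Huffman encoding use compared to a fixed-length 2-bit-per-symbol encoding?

Fixed-length: 2 bits × 192 symbols = 384 bits.
Huffman merges:
merge et(26) and ga(30): 56
merge ep(36) and 56: 92
merge 92 and de(100): 192
Huffman total = 56 + 92 + 192 = 340 bits.
Saving = 384 − 340 = 44 bits.

44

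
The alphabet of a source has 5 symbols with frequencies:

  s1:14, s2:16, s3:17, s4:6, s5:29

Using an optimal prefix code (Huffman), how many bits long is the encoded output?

Merge the two smallest weights repeatedly:
s4(6) + s1(14) → 20
s2(16) + s3(17) → 33
20 + s5(29) → 49
33 + 49 → 82
Each symbol's bit-cost is frequency × depth; summing gives 184 bits (equivalently 20 + 33 + 49 + 82).

184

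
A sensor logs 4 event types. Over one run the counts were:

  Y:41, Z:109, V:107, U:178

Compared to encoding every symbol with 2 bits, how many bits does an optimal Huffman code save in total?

Fixed-length: 2 bits × 435 symbols = 870 bits.
Huffman merges:
merge Y(41) and V(107): 148
merge Z(109) and 148: 257
merge U(178) and 257: 435
Huffman total = 148 + 257 + 435 = 840 bits.
Saving = 870 − 840 = 30 bits.

30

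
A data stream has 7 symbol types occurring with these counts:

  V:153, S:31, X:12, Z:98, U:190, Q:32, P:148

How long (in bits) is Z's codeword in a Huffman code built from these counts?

3

Huffman merges, smallest pair first:
merge X(12) and S(31): 43
merge Q(32) and 43: 75
merge 75 and Z(98): 173
merge P(148) and V(153): 301
merge 173 and U(190): 363
merge 301 and 363: 664
The subtree containing Z is merged 3 times, so code length = 3.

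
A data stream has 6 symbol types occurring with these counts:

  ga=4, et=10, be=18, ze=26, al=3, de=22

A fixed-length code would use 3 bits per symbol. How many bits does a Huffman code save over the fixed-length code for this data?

59

Fixed-length: 3 bits × 83 symbols = 249 bits.
Huffman merges:
merge al(3) and ga(4): 7
merge 7 and et(10): 17
merge 17 and be(18): 35
merge de(22) and ze(26): 48
merge 35 and 48: 83
Huffman total = 7 + 17 + 35 + 48 + 83 = 190 bits.
Saving = 249 − 190 = 59 bits.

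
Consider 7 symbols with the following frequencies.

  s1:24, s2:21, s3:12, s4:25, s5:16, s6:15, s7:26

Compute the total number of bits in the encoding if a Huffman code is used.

391

Build the Huffman tree bottom-up:
s3(12) + s6(15) → 27
s5(16) + s2(21) → 37
s1(24) + s4(25) → 49
s7(26) + 27 → 53
37 + 49 → 86
53 + 86 → 139
Each symbol's bit-cost is frequency × depth; summing gives 391 bits (equivalently 27 + 37 + 49 + 53 + 86 + 139).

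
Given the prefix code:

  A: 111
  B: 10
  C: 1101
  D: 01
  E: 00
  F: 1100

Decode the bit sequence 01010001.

DDED

Read left to right; each codeword is recognised as soon as it completes (prefix code):
  01→D | 01→D | 00→E | 01→D
Decoded message: DDED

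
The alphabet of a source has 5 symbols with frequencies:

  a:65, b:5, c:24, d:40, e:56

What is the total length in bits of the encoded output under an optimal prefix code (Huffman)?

Build the Huffman tree bottom-up:
b(5) + c(24) → 29
29 + d(40) → 69
e(56) + a(65) → 121
69 + 121 → 190
Each symbol's bit-cost is frequency × depth; summing gives 409 bits (equivalently 29 + 69 + 121 + 190).

409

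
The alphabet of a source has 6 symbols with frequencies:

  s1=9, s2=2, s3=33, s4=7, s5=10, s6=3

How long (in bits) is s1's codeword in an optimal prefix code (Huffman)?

3

Build the tree from the bottom:
s2(2) + s6(3) → 5
5 + s4(7) → 12
s1(9) + s5(10) → 19
12 + 19 → 31
31 + s3(33) → 64
The subtree containing s1 is merged 3 times, so code length = 3.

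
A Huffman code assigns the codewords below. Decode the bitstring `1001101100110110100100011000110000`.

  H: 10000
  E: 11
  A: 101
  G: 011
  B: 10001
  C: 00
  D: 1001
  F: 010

DADAACBBH

Read left to right; each codeword is recognised as soon as it completes (prefix code):
  1001→D | 101→A | 1001→D | 101→A | 101→A | 00→C | 10001→B | 10001→B | 10000→H
Decoded message: DADAACBBH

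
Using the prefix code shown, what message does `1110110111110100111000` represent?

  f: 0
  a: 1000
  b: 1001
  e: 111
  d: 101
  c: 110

Read left to right; each codeword is recognised as soon as it completes (prefix code):
  111→e | 0→f | 110→c | 111→e | 110→c | 1001→b | 110→c | 0→f | 0→f
Decoded message: efcecbcff

efcecbcff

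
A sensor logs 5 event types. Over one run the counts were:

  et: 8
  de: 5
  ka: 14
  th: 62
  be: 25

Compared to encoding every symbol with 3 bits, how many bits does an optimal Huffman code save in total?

136

Fixed-length: 3 bits × 114 symbols = 342 bits.
Huffman merges:
merge de(5) and et(8): 13
merge 13 and ka(14): 27
merge be(25) and 27: 52
merge 52 and th(62): 114
Huffman total = 13 + 27 + 52 + 114 = 206 bits.
Saving = 342 − 206 = 136 bits.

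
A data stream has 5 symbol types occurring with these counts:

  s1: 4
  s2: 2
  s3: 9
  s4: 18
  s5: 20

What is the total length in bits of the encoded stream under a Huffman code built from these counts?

Build the Huffman tree bottom-up:
s2(2) + s1(4) → 6
6 + s3(9) → 15
15 + s4(18) → 33
s5(20) + 33 → 53
Total encoded bits = sum of merged weights = 6 + 15 + 33 + 53 = 107.

107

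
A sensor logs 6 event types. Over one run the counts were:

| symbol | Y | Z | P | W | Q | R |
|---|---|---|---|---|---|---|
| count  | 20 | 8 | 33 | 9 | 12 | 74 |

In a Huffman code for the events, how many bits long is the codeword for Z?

5

Build the tree from the bottom:
merge Z(8) and W(9): 17
merge Q(12) and 17: 29
merge Y(20) and 29: 49
merge P(33) and 49: 82
merge R(74) and 82: 156
The subtree containing Z is merged 5 times, so code length = 5.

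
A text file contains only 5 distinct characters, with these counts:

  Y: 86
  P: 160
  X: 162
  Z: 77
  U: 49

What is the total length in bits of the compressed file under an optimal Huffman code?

Merge the two smallest weights repeatedly:
merge U(49) and Z(77): 126
merge Y(86) and 126: 212
merge P(160) and X(162): 322
merge 212 and 322: 534
Total encoded bits = sum of merged weights = 126 + 212 + 322 + 534 = 1194.

1194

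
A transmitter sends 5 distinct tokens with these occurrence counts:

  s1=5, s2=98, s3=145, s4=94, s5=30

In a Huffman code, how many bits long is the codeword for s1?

4

Huffman merges, smallest pair first:
combine s1(5), s5(30) → 35
combine 35, s4(94) → 129
combine s2(98), 129 → 227
combine s3(145), 227 → 372
The subtree containing s1 is merged 4 times, so code length = 4.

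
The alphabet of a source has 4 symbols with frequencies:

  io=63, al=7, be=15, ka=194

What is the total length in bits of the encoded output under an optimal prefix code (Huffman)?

386

Build the Huffman tree bottom-up:
al(7) + be(15) → 22
22 + io(63) → 85
85 + ka(194) → 279
Total encoded bits = sum of merged weights = 22 + 85 + 279 = 386.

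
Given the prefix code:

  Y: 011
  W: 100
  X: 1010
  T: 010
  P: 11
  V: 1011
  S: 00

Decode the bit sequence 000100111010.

STYX

Read left to right; each codeword is recognised as soon as it completes (prefix code):
  00→S | 010→T | 011→Y | 1010→X
Decoded message: STYX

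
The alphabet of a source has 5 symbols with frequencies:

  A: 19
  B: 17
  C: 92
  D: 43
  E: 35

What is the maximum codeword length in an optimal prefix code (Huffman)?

4

Merge the two lowest-weight nodes at each step:
combine B(17), A(19) → 36
combine E(35), 36 → 71
combine D(43), 71 → 114
combine C(92), 114 → 206
Maximum depth reached is 4.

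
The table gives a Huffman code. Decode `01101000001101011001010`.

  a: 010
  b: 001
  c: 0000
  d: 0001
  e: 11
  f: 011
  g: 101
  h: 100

Read left to right; each codeword is recognised as soon as it completes (prefix code):
  011→f | 010→a | 0000→c | 11→e | 010→a | 11→e | 001→b | 010→a
Decoded message: faceaeba

faceaeba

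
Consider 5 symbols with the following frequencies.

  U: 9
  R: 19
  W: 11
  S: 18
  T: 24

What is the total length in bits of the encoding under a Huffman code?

Build the Huffman tree bottom-up:
combine U(9), W(11) → 20
combine S(18), R(19) → 37
combine 20, T(24) → 44
combine 37, 44 → 81
Total encoded bits = sum of merged weights = 20 + 37 + 44 + 81 = 182.

182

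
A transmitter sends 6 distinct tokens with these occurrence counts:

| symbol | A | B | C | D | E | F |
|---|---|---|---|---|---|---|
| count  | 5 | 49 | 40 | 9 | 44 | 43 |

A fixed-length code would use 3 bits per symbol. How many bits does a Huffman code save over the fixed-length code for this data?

122

Fixed-length: 3 bits × 190 symbols = 570 bits.
Huffman merges:
merge A(5) and D(9): 14
merge 14 and C(40): 54
merge F(43) and E(44): 87
merge B(49) and 54: 103
merge 87 and 103: 190
Huffman total = 14 + 54 + 87 + 103 + 190 = 448 bits.
Saving = 570 − 448 = 122 bits.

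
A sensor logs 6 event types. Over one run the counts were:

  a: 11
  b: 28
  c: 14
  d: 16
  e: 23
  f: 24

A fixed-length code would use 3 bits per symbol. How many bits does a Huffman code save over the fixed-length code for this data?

Fixed-length: 3 bits × 116 symbols = 348 bits.
Huffman merges:
combine a(11), c(14) → 25
combine d(16), e(23) → 39
combine f(24), 25 → 49
combine b(28), 39 → 67
combine 49, 67 → 116
Huffman total = 25 + 39 + 49 + 67 + 116 = 296 bits.
Saving = 348 − 296 = 52 bits.

52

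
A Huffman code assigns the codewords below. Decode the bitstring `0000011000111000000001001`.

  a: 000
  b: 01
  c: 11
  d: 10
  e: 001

Read left to right; each codeword is recognised as soon as it completes (prefix code):
  000→a | 001→e | 10→d | 001→e | 11→c | 000→a | 000→a | 001→e | 001→e
Decoded message: aedecaaee

aedecaaee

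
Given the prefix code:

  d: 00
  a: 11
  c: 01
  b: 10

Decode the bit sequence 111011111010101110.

Read left to right; each codeword is recognised as soon as it completes (prefix code):
  11→a | 10→b | 11→a | 11→a | 10→b | 10→b | 10→b | 11→a | 10→b
Decoded message: abaabbbab

abaabbbab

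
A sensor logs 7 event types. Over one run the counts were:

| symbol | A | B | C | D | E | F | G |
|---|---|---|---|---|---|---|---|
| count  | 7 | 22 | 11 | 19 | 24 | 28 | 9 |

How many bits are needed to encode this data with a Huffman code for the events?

324

Merge the two smallest weights repeatedly:
A(7) + G(9) → 16
C(11) + 16 → 27
D(19) + B(22) → 41
E(24) + 27 → 51
F(28) + 41 → 69
51 + 69 → 120
Each symbol's bit-cost is frequency × depth; summing gives 324 bits (equivalently 16 + 27 + 41 + 51 + 69 + 120).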